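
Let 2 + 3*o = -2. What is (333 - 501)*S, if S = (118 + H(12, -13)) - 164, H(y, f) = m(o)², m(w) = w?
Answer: 22288/3 ≈ 7429.3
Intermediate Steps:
o = -4/3 (o = -⅔ + (⅓)*(-2) = -⅔ - ⅔ = -4/3 ≈ -1.3333)
H(y, f) = 16/9 (H(y, f) = (-4/3)² = 16/9)
S = -398/9 (S = (118 + 16/9) - 164 = 1078/9 - 164 = -398/9 ≈ -44.222)
(333 - 501)*S = (333 - 501)*(-398/9) = -168*(-398/9) = 22288/3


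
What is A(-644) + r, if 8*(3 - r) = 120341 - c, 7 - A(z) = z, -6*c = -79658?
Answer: -152749/12 ≈ -12729.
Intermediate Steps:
c = 39829/3 (c = -1/6*(-79658) = 39829/3 ≈ 13276.)
A(z) = 7 - z
r = -160561/12 (r = 3 - (120341 - 1*39829/3)/8 = 3 - (120341 - 39829/3)/8 = 3 - 1/8*321194/3 = 3 - 160597/12 = -160561/12 ≈ -13380.)
A(-644) + r = (7 - 1*(-644)) - 160561/12 = (7 + 644) - 160561/12 = 651 - 160561/12 = -152749/12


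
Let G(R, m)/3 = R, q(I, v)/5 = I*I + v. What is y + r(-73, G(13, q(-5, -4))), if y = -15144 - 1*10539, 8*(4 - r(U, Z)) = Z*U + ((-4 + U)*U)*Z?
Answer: -105451/2 ≈ -52726.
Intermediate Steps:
q(I, v) = 5*v + 5*I**2 (q(I, v) = 5*(I*I + v) = 5*(I**2 + v) = 5*(v + I**2) = 5*v + 5*I**2)
G(R, m) = 3*R
r(U, Z) = 4 - U*Z/8 - U*Z*(-4 + U)/8 (r(U, Z) = 4 - (Z*U + ((-4 + U)*U)*Z)/8 = 4 - (U*Z + (U*(-4 + U))*Z)/8 = 4 - (U*Z + U*Z*(-4 + U))/8 = 4 + (-U*Z/8 - U*Z*(-4 + U)/8) = 4 - U*Z/8 - U*Z*(-4 + U)/8)
y = -25683 (y = -15144 - 10539 = -25683)
y + r(-73, G(13, q(-5, -4))) = -25683 + (4 - 1/8*3*13*(-73)**2 + (3/8)*(-73)*(3*13)) = -25683 + (4 - 1/8*39*5329 + (3/8)*(-73)*39) = -25683 + (4 - 207831/8 - 8541/8) = -25683 - 54085/2 = -105451/2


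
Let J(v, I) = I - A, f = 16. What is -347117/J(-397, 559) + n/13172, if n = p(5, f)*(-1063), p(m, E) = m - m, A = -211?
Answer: -347117/770 ≈ -450.80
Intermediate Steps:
p(m, E) = 0
J(v, I) = 211 + I (J(v, I) = I - 1*(-211) = I + 211 = 211 + I)
n = 0 (n = 0*(-1063) = 0)
-347117/J(-397, 559) + n/13172 = -347117/(211 + 559) + 0/13172 = -347117/770 + 0*(1/13172) = -347117*1/770 + 0 = -347117/770 + 0 = -347117/770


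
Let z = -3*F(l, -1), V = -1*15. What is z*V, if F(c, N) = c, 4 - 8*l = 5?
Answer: -45/8 ≈ -5.6250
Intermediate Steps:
l = -⅛ (l = ½ - ⅛*5 = ½ - 5/8 = -⅛ ≈ -0.12500)
V = -15
z = 3/8 (z = -3*(-⅛) = 3/8 ≈ 0.37500)
z*V = (3/8)*(-15) = -45/8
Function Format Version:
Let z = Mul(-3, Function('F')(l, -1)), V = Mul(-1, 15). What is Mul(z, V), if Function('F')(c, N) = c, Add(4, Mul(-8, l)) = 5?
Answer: Rational(-45, 8) ≈ -5.6250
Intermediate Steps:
l = Rational(-1, 8) (l = Add(Rational(1, 2), Mul(Rational(-1, 8), 5)) = Add(Rational(1, 2), Rational(-5, 8)) = Rational(-1, 8) ≈ -0.12500)
V = -15
z = Rational(3, 8) (z = Mul(-3, Rational(-1, 8)) = Rational(3, 8) ≈ 0.37500)
Mul(z, V) = Mul(Rational(3, 8), -15) = Rational(-45, 8)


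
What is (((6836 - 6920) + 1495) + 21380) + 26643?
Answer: 49434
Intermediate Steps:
(((6836 - 6920) + 1495) + 21380) + 26643 = ((-84 + 1495) + 21380) + 26643 = (1411 + 21380) + 26643 = 22791 + 26643 = 49434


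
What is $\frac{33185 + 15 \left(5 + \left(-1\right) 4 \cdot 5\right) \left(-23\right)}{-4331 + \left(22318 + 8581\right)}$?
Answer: $\frac{4795}{3321} \approx 1.4438$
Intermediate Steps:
$\frac{33185 + 15 \left(5 + \left(-1\right) 4 \cdot 5\right) \left(-23\right)}{-4331 + \left(22318 + 8581\right)} = \frac{33185 + 15 \left(5 - 20\right) \left(-23\right)}{-4331 + 30899} = \frac{33185 + 15 \left(5 - 20\right) \left(-23\right)}{26568} = \left(33185 + 15 \left(-15\right) \left(-23\right)\right) \frac{1}{26568} = \left(33185 - -5175\right) \frac{1}{26568} = \left(33185 + 5175\right) \frac{1}{26568} = 38360 \cdot \frac{1}{26568} = \frac{4795}{3321}$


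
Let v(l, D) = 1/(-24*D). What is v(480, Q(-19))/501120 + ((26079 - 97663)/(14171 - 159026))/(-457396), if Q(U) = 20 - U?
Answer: -2148314881/1984502634716160 ≈ -1.0825e-6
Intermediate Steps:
v(l, D) = -1/(24*D)
v(480, Q(-19))/501120 + ((26079 - 97663)/(14171 - 159026))/(-457396) = -1/(24*(20 - 1*(-19)))/501120 + ((26079 - 97663)/(14171 - 159026))/(-457396) = -1/(24*(20 + 19))*(1/501120) - 71584/(-144855)*(-1/457396) = -1/24/39*(1/501120) - 71584*(-1/144855)*(-1/457396) = -1/24*1/39*(1/501120) + (71584/144855)*(-1/457396) = -1/936*1/501120 - 17896/16564024395 = -1/469048320 - 17896/16564024395 = -2148314881/1984502634716160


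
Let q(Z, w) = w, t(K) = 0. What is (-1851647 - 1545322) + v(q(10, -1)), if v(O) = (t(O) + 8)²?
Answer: -3396905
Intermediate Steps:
v(O) = 64 (v(O) = (0 + 8)² = 8² = 64)
(-1851647 - 1545322) + v(q(10, -1)) = (-1851647 - 1545322) + 64 = -3396969 + 64 = -3396905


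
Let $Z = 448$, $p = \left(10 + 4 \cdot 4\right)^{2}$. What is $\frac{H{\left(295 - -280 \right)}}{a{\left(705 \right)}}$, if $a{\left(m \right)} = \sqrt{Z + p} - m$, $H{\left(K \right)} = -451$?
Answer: $\frac{317955}{495901} + \frac{902 \sqrt{281}}{495901} \approx 0.67166$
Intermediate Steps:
$p = 676$ ($p = \left(10 + 16\right)^{2} = 26^{2} = 676$)
$a{\left(m \right)} = - m + 2 \sqrt{281}$ ($a{\left(m \right)} = \sqrt{448 + 676} - m = \sqrt{1124} - m = 2 \sqrt{281} - m = - m + 2 \sqrt{281}$)
$\frac{H{\left(295 - -280 \right)}}{a{\left(705 \right)}} = - \frac{451}{\left(-1\right) 705 + 2 \sqrt{281}} = - \frac{451}{-705 + 2 \sqrt{281}}$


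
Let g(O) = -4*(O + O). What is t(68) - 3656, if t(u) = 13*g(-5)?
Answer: -3136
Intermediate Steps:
g(O) = -8*O
t(u) = 520 (t(u) = 13*(-8*(-5)) = 13*40 = 520)
t(68) - 3656 = 520 - 3656 = -3136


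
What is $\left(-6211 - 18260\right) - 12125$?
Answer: $-36596$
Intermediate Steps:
$\left(-6211 - 18260\right) - 12125 = -24471 - 12125 = -36596$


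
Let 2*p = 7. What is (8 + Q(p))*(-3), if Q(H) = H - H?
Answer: -24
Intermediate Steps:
p = 7/2 (p = (1/2)*7 = 7/2 ≈ 3.5000)
Q(H) = 0
(8 + Q(p))*(-3) = (8 + 0)*(-3) = 8*(-3) = -24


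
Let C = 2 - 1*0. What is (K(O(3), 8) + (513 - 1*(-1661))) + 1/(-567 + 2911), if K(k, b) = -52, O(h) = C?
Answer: 4973969/2344 ≈ 2122.0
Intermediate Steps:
C = 2 (C = 2 + 0 = 2)
O(h) = 2
(K(O(3), 8) + (513 - 1*(-1661))) + 1/(-567 + 2911) = (-52 + (513 - 1*(-1661))) + 1/(-567 + 2911) = (-52 + (513 + 1661)) + 1/2344 = (-52 + 2174) + 1/2344 = 2122 + 1/2344 = 4973969/2344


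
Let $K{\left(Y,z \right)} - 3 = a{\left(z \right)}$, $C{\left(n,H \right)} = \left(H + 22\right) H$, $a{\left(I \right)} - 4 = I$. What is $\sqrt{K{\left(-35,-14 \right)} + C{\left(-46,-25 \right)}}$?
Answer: $2 \sqrt{17} \approx 8.2462$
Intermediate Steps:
$a{\left(I \right)} = 4 + I$
$C{\left(n,H \right)} = H \left(22 + H\right)$ ($C{\left(n,H \right)} = \left(22 + H\right) H = H \left(22 + H\right)$)
$K{\left(Y,z \right)} = 7 + z$ ($K{\left(Y,z \right)} = 3 + \left(4 + z\right) = 7 + z$)
$\sqrt{K{\left(-35,-14 \right)} + C{\left(-46,-25 \right)}} = \sqrt{\left(7 - 14\right) - 25 \left(22 - 25\right)} = \sqrt{-7 - -75} = \sqrt{-7 + 75} = \sqrt{68} = 2 \sqrt{17}$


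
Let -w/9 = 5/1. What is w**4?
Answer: 4100625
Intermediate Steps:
w = -45 (w = -45/1 = -45 ≈ -45.000)
w**4 = (-45)**4 = 4100625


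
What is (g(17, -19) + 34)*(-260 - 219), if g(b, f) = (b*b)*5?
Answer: -708441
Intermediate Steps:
g(b, f) = 5*b² (g(b, f) = b²*5 = 5*b²)
(g(17, -19) + 34)*(-260 - 219) = (5*17² + 34)*(-260 - 219) = (5*289 + 34)*(-479) = (1445 + 34)*(-479) = 1479*(-479) = -708441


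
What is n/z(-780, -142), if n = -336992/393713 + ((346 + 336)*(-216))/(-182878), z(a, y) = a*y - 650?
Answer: -181488676/396403961030077 ≈ -4.5784e-7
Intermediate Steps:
z(a, y) = -650 + a*y
n = -1814886760/36000723007 (n = -336992*1/393713 + (682*(-216))*(-1/182878) = -336992/393713 - 147312*(-1/182878) = -336992/393713 + 73656/91439 = -1814886760/36000723007 ≈ -0.050413)
n/z(-780, -142) = -1814886760/(36000723007*(-650 - 780*(-142))) = -1814886760/(36000723007*(-650 + 110760)) = -1814886760/36000723007/110110 = -1814886760/36000723007*1/110110 = -181488676/396403961030077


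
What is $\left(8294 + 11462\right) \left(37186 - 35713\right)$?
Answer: $29100588$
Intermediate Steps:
$\left(8294 + 11462\right) \left(37186 - 35713\right) = 19756 \cdot 1473 = 29100588$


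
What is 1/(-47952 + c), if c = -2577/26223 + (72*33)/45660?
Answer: -33259505/1594861321537 ≈ -2.0854e-5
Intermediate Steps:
c = -1537777/33259505 (c = -2577*1/26223 + 2376*(1/45660) = -859/8741 + 198/3805 = -1537777/33259505 ≈ -0.046236)
1/(-47952 + c) = 1/(-47952 - 1537777/33259505) = 1/(-1594861321537/33259505) = -33259505/1594861321537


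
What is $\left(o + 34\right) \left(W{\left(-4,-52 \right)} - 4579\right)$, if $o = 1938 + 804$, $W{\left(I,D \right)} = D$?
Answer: $-12855656$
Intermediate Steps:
$o = 2742$
$\left(o + 34\right) \left(W{\left(-4,-52 \right)} - 4579\right) = \left(2742 + 34\right) \left(-52 - 4579\right) = 2776 \left(-4631\right) = -12855656$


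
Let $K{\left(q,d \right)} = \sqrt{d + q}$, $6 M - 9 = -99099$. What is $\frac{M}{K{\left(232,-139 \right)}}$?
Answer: $- \frac{5505 \sqrt{93}}{31} \approx -1712.5$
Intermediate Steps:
$M = -16515$ ($M = \frac{3}{2} + \frac{1}{6} \left(-99099\right) = \frac{3}{2} - \frac{33033}{2} = -16515$)
$\frac{M}{K{\left(232,-139 \right)}} = - \frac{16515}{\sqrt{-139 + 232}} = - \frac{16515}{\sqrt{93}} = - 16515 \frac{\sqrt{93}}{93} = - \frac{5505 \sqrt{93}}{31}$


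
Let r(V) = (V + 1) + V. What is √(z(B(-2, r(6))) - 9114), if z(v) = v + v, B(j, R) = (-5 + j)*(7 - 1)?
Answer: 3*I*√1022 ≈ 95.906*I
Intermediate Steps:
r(V) = 1 + 2*V (r(V) = (1 + V) + V = 1 + 2*V)
B(j, R) = -30 + 6*j (B(j, R) = (-5 + j)*6 = -30 + 6*j)
z(v) = 2*v
√(z(B(-2, r(6))) - 9114) = √(2*(-30 + 6*(-2)) - 9114) = √(2*(-30 - 12) - 9114) = √(2*(-42) - 9114) = √(-84 - 9114) = √(-9198) = 3*I*√1022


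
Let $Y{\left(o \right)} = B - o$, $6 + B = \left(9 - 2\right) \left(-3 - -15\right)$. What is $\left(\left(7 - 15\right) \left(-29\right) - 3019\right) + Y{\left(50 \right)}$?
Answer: $-2759$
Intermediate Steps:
$B = 78$ ($B = -6 + \left(9 - 2\right) \left(-3 - -15\right) = -6 + 7 \left(-3 + 15\right) = -6 + 7 \cdot 12 = -6 + 84 = 78$)
$Y{\left(o \right)} = 78 - o$
$\left(\left(7 - 15\right) \left(-29\right) - 3019\right) + Y{\left(50 \right)} = \left(\left(7 - 15\right) \left(-29\right) - 3019\right) + \left(78 - 50\right) = \left(\left(-8\right) \left(-29\right) - 3019\right) + \left(78 - 50\right) = \left(232 - 3019\right) + 28 = -2787 + 28 = -2759$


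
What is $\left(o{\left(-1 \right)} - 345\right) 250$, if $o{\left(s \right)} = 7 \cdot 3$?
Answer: $-81000$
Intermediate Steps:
$o{\left(s \right)} = 21$
$\left(o{\left(-1 \right)} - 345\right) 250 = \left(21 - 345\right) 250 = \left(-324\right) 250 = -81000$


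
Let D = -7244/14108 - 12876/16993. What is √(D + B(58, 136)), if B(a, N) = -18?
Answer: I*√69224463218915203/59934311 ≈ 4.3899*I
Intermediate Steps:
D = -76187975/59934311 (D = -7244*1/14108 - 12876*1/16993 = -1811/3527 - 12876/16993 = -76187975/59934311 ≈ -1.2712)
√(D + B(58, 136)) = √(-76187975/59934311 - 18) = √(-1155005573/59934311) = I*√69224463218915203/59934311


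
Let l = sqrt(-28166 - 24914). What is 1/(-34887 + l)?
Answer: -34887/1217155849 - 2*I*sqrt(13270)/1217155849 ≈ -2.8663e-5 - 1.8929e-7*I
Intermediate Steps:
l = 2*I*sqrt(13270) (l = sqrt(-53080) = 2*I*sqrt(13270) ≈ 230.39*I)
1/(-34887 + l) = 1/(-34887 + 2*I*sqrt(13270))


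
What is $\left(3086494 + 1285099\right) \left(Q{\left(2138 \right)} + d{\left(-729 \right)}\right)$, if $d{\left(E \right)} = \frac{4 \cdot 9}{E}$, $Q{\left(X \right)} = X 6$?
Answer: $\frac{4542364908952}{81} \approx 5.6079 \cdot 10^{10}$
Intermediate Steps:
$Q{\left(X \right)} = 6 X$
$d{\left(E \right)} = \frac{36}{E}$
$\left(3086494 + 1285099\right) \left(Q{\left(2138 \right)} + d{\left(-729 \right)}\right) = \left(3086494 + 1285099\right) \left(6 \cdot 2138 + \frac{36}{-729}\right) = 4371593 \left(12828 + 36 \left(- \frac{1}{729}\right)\right) = 4371593 \left(12828 - \frac{4}{81}\right) = 4371593 \cdot \frac{1039064}{81} = \frac{4542364908952}{81}$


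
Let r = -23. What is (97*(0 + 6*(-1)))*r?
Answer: 13386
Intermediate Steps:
(97*(0 + 6*(-1)))*r = (97*(0 + 6*(-1)))*(-23) = (97*(0 - 6))*(-23) = (97*(-6))*(-23) = -582*(-23) = 13386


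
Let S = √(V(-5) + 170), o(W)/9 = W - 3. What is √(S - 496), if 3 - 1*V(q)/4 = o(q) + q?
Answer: √(-496 + 7*√10) ≈ 21.768*I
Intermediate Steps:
o(W) = -27 + 9*W (o(W) = 9*(W - 3) = 9*(-3 + W) = -27 + 9*W)
V(q) = 120 - 40*q (V(q) = 12 - 4*((-27 + 9*q) + q) = 12 - 4*(-27 + 10*q) = 12 + (108 - 40*q) = 120 - 40*q)
S = 7*√10 (S = √((120 - 40*(-5)) + 170) = √((120 + 200) + 170) = √(320 + 170) = √490 = 7*√10 ≈ 22.136)
√(S - 496) = √(7*√10 - 496) = √(-496 + 7*√10)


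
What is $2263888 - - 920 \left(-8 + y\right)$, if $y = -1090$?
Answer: $1253728$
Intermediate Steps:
$2263888 - - 920 \left(-8 + y\right) = 2263888 - - 920 \left(-8 - 1090\right) = 2263888 - \left(-920\right) \left(-1098\right) = 2263888 - 1010160 = 1253728$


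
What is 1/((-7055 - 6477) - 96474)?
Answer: -1/110006 ≈ -9.0904e-6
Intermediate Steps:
1/((-7055 - 6477) - 96474) = 1/(-13532 - 96474) = 1/(-110006) = -1/110006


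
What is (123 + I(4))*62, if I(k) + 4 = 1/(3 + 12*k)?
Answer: 376340/51 ≈ 7379.2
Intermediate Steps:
I(k) = -4 + 1/(3 + 12*k)
(123 + I(4))*62 = (123 + (-11 - 48*4)/(3*(1 + 4*4)))*62 = (123 + (-11 - 192)/(3*(1 + 16)))*62 = (123 + (⅓)*(-203)/17)*62 = (123 + (⅓)*(1/17)*(-203))*62 = (123 - 203/51)*62 = (6070/51)*62 = 376340/51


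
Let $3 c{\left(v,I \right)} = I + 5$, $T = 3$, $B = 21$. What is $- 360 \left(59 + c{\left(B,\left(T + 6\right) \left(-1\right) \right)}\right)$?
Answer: $-20760$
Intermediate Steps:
$c{\left(v,I \right)} = \frac{5}{3} + \frac{I}{3}$ ($c{\left(v,I \right)} = \frac{I + 5}{3} = \frac{5 + I}{3} = \frac{5}{3} + \frac{I}{3}$)
$- 360 \left(59 + c{\left(B,\left(T + 6\right) \left(-1\right) \right)}\right) = - 360 \left(59 + \left(\frac{5}{3} + \frac{\left(3 + 6\right) \left(-1\right)}{3}\right)\right) = - 360 \left(59 + \left(\frac{5}{3} + \frac{9 \left(-1\right)}{3}\right)\right) = - 360 \left(59 + \left(\frac{5}{3} + \frac{1}{3} \left(-9\right)\right)\right) = - 360 \left(59 + \left(\frac{5}{3} - 3\right)\right) = - 360 \left(59 - \frac{4}{3}\right) = \left(-360\right) \frac{173}{3} = -20760$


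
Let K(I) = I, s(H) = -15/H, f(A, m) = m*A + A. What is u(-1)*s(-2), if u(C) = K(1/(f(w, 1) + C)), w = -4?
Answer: -⅚ ≈ -0.83333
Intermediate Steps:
f(A, m) = A + A*m (f(A, m) = A*m + A = A + A*m)
u(C) = 1/(-8 + C) (u(C) = 1/(-4*(1 + 1) + C) = 1/(-4*2 + C) = 1/(-8 + C))
u(-1)*s(-2) = (-15/(-2))/(-8 - 1) = (-15*(-½))/(-9) = -⅑*15/2 = -⅚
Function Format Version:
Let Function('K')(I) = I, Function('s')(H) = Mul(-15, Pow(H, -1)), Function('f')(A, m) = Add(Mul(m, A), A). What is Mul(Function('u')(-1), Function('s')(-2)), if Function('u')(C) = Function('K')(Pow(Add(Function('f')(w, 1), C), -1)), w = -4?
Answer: Rational(-5, 6) ≈ -0.83333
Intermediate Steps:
Function('f')(A, m) = Add(A, Mul(A, m)) (Function('f')(A, m) = Add(Mul(A, m), A) = Add(A, Mul(A, m)))
Function('u')(C) = Pow(Add(-8, C), -1) (Function('u')(C) = Pow(Add(Mul(-4, Add(1, 1)), C), -1) = Pow(Add(Mul(-4, 2), C), -1) = Pow(Add(-8, C), -1))
Mul(Function('u')(-1), Function('s')(-2)) = Mul(Pow(Add(-8, -1), -1), Mul(-15, Pow(-2, -1))) = Mul(Pow(-9, -1), Mul(-15, Rational(-1, 2))) = Mul(Rational(-1, 9), Rational(15, 2)) = Rational(-5, 6)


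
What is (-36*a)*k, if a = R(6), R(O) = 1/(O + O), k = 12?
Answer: -36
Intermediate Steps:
R(O) = 1/(2*O)
a = 1/12 (a = (½)/6 = (½)*(⅙) = 1/12 ≈ 0.083333)
(-36*a)*k = -36*1/12*12 = -3*12 = -36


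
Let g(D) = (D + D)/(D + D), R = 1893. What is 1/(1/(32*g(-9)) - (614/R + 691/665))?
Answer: -40283040/53665091 ≈ -0.75064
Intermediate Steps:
g(D) = 1 (g(D) = (2*D)/((2*D)) = (2*D)*(1/(2*D)) = 1)
1/(1/(32*g(-9)) - (614/R + 691/665)) = 1/(1/(32*1) - (614/1893 + 691/665)) = 1/(1/32 - (614*(1/1893) + 691*(1/665))) = 1/(1/32 - (614/1893 + 691/665)) = 1/(1/32 - 1*1716373/1258845) = 1/(1/32 - 1716373/1258845) = 1/(-53665091/40283040) = -40283040/53665091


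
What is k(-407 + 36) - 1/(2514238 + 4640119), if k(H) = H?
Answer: -2654266448/7154357 ≈ -371.00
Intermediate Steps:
k(-407 + 36) - 1/(2514238 + 4640119) = (-407 + 36) - 1/(2514238 + 4640119) = -371 - 1/7154357 = -2654266448/7154357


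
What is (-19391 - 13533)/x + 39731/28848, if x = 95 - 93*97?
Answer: 652215229/128748624 ≈ 5.0658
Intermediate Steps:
x = -8926 (x = 95 - 9021 = -8926)
(-19391 - 13533)/x + 39731/28848 = (-19391 - 13533)/(-8926) + 39731/28848 = -32924*(-1/8926) + 39731*(1/28848) = 16462/4463 + 39731/28848 = 652215229/128748624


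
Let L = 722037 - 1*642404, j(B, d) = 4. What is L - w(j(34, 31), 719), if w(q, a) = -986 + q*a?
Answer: 77743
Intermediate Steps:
L = 79633 (L = 722037 - 642404 = 79633)
w(q, a) = -986 + a*q
L - w(j(34, 31), 719) = 79633 - (-986 + 719*4) = 79633 - (-986 + 2876) = 79633 - 1*1890 = 79633 - 1890 = 77743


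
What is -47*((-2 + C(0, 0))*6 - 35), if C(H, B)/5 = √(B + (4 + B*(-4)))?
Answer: -611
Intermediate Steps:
C(H, B) = 5*√(4 - 3*B) (C(H, B) = 5*√(B + (4 + B*(-4))) = 5*√(B + (4 - 4*B)) = 5*√(4 - 3*B))
-47*((-2 + C(0, 0))*6 - 35) = -47*((-2 + 5*√(4 - 3*0))*6 - 35) = -47*((-2 + 5*√(4 + 0))*6 - 35) = -47*((-2 + 5*√4)*6 - 35) = -47*((-2 + 5*2)*6 - 35) = -47*((-2 + 10)*6 - 35) = -47*(8*6 - 35) = -47*(48 - 35) = -47*13 = -611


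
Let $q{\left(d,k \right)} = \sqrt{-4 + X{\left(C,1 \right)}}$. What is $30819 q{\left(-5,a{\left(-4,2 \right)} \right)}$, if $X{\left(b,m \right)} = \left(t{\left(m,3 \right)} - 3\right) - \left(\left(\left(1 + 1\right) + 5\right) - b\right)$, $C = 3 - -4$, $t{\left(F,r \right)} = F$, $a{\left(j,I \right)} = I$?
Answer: $30819 i \sqrt{6} \approx 75491.0 i$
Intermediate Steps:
$C = 7$ ($C = 3 + 4 = 7$)
$X{\left(b,m \right)} = -10 + b + m$ ($X{\left(b,m \right)} = \left(m - 3\right) - \left(\left(\left(1 + 1\right) + 5\right) - b\right) = \left(m - 3\right) - \left(\left(2 + 5\right) - b\right) = \left(-3 + m\right) - \left(7 - b\right) = \left(-3 + m\right) + \left(-7 + b\right) = -10 + b + m$)
$q{\left(d,k \right)} = i \sqrt{6}$ ($q{\left(d,k \right)} = \sqrt{-4 + \left(-10 + 7 + 1\right)} = \sqrt{-4 - 2} = \sqrt{-6} = i \sqrt{6}$)
$30819 q{\left(-5,a{\left(-4,2 \right)} \right)} = 30819 i \sqrt{6}$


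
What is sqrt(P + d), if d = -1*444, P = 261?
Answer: I*sqrt(183) ≈ 13.528*I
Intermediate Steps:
d = -444
sqrt(P + d) = sqrt(261 - 444) = sqrt(-183) = I*sqrt(183)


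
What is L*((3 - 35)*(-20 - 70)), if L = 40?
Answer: 115200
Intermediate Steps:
L*((3 - 35)*(-20 - 70)) = 40*((3 - 35)*(-20 - 70)) = 40*(-32*(-90)) = 40*2880 = 115200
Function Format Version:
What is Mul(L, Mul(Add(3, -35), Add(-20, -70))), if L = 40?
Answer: 115200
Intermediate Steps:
Mul(L, Mul(Add(3, -35), Add(-20, -70))) = Mul(40, Mul(Add(3, -35), Add(-20, -70))) = Mul(40, Mul(-32, -90)) = Mul(40, 2880) = 115200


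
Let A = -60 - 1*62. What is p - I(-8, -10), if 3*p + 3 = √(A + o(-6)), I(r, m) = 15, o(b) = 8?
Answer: -16 + I*√114/3 ≈ -16.0 + 3.559*I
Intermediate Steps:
A = -122 (A = -60 - 62 = -122)
p = -1 + I*√114/3 (p = -1 + √(-122 + 8)/3 = -1 + √(-114)/3 = -1 + (I*√114)/3 = -1 + I*√114/3 ≈ -1.0 + 3.559*I)
p - I(-8, -10) = (-1 + I*√114/3) - 1*15 = (-1 + I*√114/3) - 15 = -16 + I*√114/3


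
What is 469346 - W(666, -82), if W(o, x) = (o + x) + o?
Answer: 468096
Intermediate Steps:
W(o, x) = x + 2*o
469346 - W(666, -82) = 469346 - (-82 + 2*666) = 469346 - (-82 + 1332) = 469346 - 1*1250 = 469346 - 1250 = 468096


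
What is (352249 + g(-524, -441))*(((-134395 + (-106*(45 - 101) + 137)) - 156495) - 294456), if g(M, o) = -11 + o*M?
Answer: -337902684906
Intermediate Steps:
g(M, o) = -11 + M*o
(352249 + g(-524, -441))*(((-134395 + (-106*(45 - 101) + 137)) - 156495) - 294456) = (352249 + (-11 - 524*(-441)))*(((-134395 + (-106*(45 - 101) + 137)) - 156495) - 294456) = (352249 + (-11 + 231084))*(((-134395 + (-106*(-56) + 137)) - 156495) - 294456) = (352249 + 231073)*(((-134395 + (5936 + 137)) - 156495) - 294456) = 583322*(((-134395 + 6073) - 156495) - 294456) = 583322*((-128322 - 156495) - 294456) = 583322*(-284817 - 294456) = 583322*(-579273) = -337902684906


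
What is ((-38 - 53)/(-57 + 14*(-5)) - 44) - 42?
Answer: -10831/127 ≈ -85.283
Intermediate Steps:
((-38 - 53)/(-57 + 14*(-5)) - 44) - 42 = (-91/(-57 - 70) - 44) - 42 = (-91/(-127) - 44) - 42 = (-91*(-1/127) - 44) - 42 = (91/127 - 44) - 42 = -5497/127 - 42 = -10831/127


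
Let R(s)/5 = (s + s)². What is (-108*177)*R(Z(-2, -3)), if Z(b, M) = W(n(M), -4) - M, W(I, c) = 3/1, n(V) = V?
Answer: -13763520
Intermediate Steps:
W(I, c) = 3 (W(I, c) = 3*1 = 3)
Z(b, M) = 3 - M
R(s) = 20*s² (R(s) = 5*(s + s)² = 5*(2*s)² = 5*(4*s²) = 20*s²)
(-108*177)*R(Z(-2, -3)) = (-108*177)*(20*(3 - 1*(-3))²) = -382320*(3 + 3)² = -382320*6² = -382320*36 = -19116*720 = -13763520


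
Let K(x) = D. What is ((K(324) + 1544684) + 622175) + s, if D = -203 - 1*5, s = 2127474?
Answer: 4294125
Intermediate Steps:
D = -208 (D = -203 - 5 = -208)
K(x) = -208
((K(324) + 1544684) + 622175) + s = ((-208 + 1544684) + 622175) + 2127474 = (1544476 + 622175) + 2127474 = 2166651 + 2127474 = 4294125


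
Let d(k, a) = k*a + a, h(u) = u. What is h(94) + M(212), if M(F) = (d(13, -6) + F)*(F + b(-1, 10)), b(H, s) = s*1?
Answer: 28510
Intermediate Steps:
b(H, s) = s
d(k, a) = a + a*k (d(k, a) = a*k + a = a + a*k)
M(F) = (-84 + F)*(10 + F) (M(F) = (-6*(1 + 13) + F)*(F + 10) = (-6*14 + F)*(10 + F) = (-84 + F)*(10 + F))
h(94) + M(212) = 94 + (-840 + 212² - 74*212) = 94 + (-840 + 44944 - 15688) = 94 + 28416 = 28510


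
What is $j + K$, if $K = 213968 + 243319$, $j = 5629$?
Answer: $462916$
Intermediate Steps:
$K = 457287$
$j + K = 5629 + 457287 = 462916$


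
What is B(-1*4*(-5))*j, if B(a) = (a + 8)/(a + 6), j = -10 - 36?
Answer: -644/13 ≈ -49.538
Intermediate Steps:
j = -46
B(a) = (8 + a)/(6 + a)
B(-1*4*(-5))*j = ((8 - 1*4*(-5))/(6 - 1*4*(-5)))*(-46) = ((8 - 4*(-5))/(6 - 4*(-5)))*(-46) = ((8 + 20)/(6 + 20))*(-46) = (28/26)*(-46) = ((1/26)*28)*(-46) = (14/13)*(-46) = -644/13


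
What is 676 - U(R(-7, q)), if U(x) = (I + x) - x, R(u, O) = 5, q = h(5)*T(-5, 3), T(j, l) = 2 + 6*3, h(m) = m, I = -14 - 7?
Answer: 697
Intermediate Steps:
I = -21
T(j, l) = 20 (T(j, l) = 2 + 18 = 20)
q = 100 (q = 5*20 = 100)
U(x) = -21 (U(x) = (-21 + x) - x = -21)
676 - U(R(-7, q)) = 676 - 1*(-21) = 676 + 21 = 697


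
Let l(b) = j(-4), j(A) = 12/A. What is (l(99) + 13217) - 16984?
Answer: -3770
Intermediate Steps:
l(b) = -3 (l(b) = 12/(-4) = 12*(-¼) = -3)
(l(99) + 13217) - 16984 = (-3 + 13217) - 16984 = 13214 - 16984 = -3770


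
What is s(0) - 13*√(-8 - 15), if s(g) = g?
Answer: -13*I*√23 ≈ -62.346*I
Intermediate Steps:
s(0) - 13*√(-8 - 15) = 0 - 13*√(-8 - 15) = 0 - 13*I*√23 = -13*I*√23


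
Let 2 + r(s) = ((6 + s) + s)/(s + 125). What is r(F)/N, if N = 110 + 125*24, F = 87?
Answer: -61/164830 ≈ -0.00037008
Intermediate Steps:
N = 3110 (N = 110 + 3000 = 3110)
r(s) = -2 + (6 + 2*s)/(125 + s) (r(s) = -2 + ((6 + s) + s)/(s + 125) = -2 + (6 + 2*s)/(125 + s))
r(F)/N = -244/(125 + 87)/3110 = -244/212*(1/3110) = -244*1/212*(1/3110) = -61/53*1/3110 = -61/164830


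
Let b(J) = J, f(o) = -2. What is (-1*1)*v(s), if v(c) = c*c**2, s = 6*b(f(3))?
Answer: 1728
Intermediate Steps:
s = -12 (s = 6*(-2) = -12)
v(c) = c**3
(-1*1)*v(s) = -1*1*(-12)**3 = -1*(-1728) = 1728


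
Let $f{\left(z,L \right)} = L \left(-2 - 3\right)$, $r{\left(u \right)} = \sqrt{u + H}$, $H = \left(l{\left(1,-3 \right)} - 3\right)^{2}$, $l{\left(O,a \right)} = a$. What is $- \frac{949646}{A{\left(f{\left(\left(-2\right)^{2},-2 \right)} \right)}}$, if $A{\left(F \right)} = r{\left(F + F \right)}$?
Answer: $- \frac{474823 \sqrt{14}}{14} \approx -1.269 \cdot 10^{5}$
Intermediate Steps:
$H = 36$ ($H = \left(-3 - 3\right)^{2} = \left(-6\right)^{2} = 36$)
$r{\left(u \right)} = \sqrt{36 + u}$ ($r{\left(u \right)} = \sqrt{u + 36} = \sqrt{36 + u}$)
$f{\left(z,L \right)} = - 5 L$ ($f{\left(z,L \right)} = L \left(-5\right) = - 5 L$)
$A{\left(F \right)} = \sqrt{36 + 2 F}$ ($A{\left(F \right)} = \sqrt{36 + \left(F + F\right)} = \sqrt{36 + 2 F}$)
$- \frac{949646}{A{\left(f{\left(\left(-2\right)^{2},-2 \right)} \right)}} = - \frac{949646}{\sqrt{36 + 2 \left(\left(-5\right) \left(-2\right)\right)}} = - \frac{949646}{\sqrt{36 + 2 \cdot 10}} = - \frac{949646}{\sqrt{36 + 20}} = - \frac{949646}{\sqrt{56}} = - \frac{949646}{2 \sqrt{14}} = - 949646 \frac{\sqrt{14}}{28} = - \frac{474823 \sqrt{14}}{14}$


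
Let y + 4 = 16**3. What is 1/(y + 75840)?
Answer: 1/79932 ≈ 1.2511e-5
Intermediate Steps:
y = 4092 (y = -4 + 16**3 = -4 + 4096 = 4092)
1/(y + 75840) = 1/(4092 + 75840) = 1/79932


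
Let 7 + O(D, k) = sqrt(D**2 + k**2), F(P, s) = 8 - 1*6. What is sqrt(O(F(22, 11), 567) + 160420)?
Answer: sqrt(160413 + sqrt(321493)) ≈ 401.22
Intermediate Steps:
F(P, s) = 2 (F(P, s) = 8 - 6 = 2)
O(D, k) = -7 + sqrt(D**2 + k**2)
sqrt(O(F(22, 11), 567) + 160420) = sqrt((-7 + sqrt(2**2 + 567**2)) + 160420) = sqrt((-7 + sqrt(4 + 321489)) + 160420) = sqrt((-7 + sqrt(321493)) + 160420) = sqrt(160413 + sqrt(321493))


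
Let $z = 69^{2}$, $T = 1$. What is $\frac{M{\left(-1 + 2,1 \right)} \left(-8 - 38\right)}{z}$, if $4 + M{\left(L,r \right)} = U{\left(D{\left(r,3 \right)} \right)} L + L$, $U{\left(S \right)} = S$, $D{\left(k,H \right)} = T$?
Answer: $\frac{4}{207} \approx 0.019324$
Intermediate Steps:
$D{\left(k,H \right)} = 1$
$M{\left(L,r \right)} = -4 + 2 L$ ($M{\left(L,r \right)} = -4 + \left(1 L + L\right) = -4 + \left(L + L\right) = -4 + 2 L$)
$z = 4761$
$\frac{M{\left(-1 + 2,1 \right)} \left(-8 - 38\right)}{z} = \frac{\left(-4 + 2 \left(-1 + 2\right)\right) \left(-8 - 38\right)}{4761} = \left(-4 + 2 \cdot 1\right) \left(-46\right) \frac{1}{4761} = \left(-4 + 2\right) \left(-46\right) \frac{1}{4761} = \left(-2\right) \left(-46\right) \frac{1}{4761} = 92 \cdot \frac{1}{4761} = \frac{4}{207}$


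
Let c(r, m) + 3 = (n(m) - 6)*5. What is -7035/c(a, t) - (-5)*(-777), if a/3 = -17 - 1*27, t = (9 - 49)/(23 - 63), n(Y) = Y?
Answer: -14535/4 ≈ -3633.8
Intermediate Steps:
t = 1 (t = -40/(-40) = -40*(-1/40) = 1)
a = -132 (a = 3*(-17 - 1*27) = 3*(-17 - 27) = 3*(-44) = -132)
c(r, m) = -33 + 5*m (c(r, m) = -3 + (m - 6)*5 = -3 + (-6 + m)*5 = -3 + (-30 + 5*m) = -33 + 5*m)
-7035/c(a, t) - (-5)*(-777) = -7035/(-33 + 5*1) - (-5)*(-777) = -7035/(-33 + 5) - 1*3885 = -7035/(-28) - 3885 = -7035*(-1/28) - 3885 = 1005/4 - 3885 = -14535/4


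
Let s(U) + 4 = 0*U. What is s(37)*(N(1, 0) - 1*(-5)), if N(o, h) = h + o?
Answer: -24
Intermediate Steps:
s(U) = -4 (s(U) = -4 + 0*U = -4 + 0 = -4)
s(37)*(N(1, 0) - 1*(-5)) = -4*((0 + 1) - 1*(-5)) = -4*(1 + 5) = -4*6 = -24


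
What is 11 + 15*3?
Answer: 56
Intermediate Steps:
11 + 15*3 = 11 + 45 = 56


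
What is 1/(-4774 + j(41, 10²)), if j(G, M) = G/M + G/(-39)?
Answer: -3900/18621101 ≈ -0.00020944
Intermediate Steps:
j(G, M) = -G/39 + G/M (j(G, M) = G/M + G*(-1/39) = G/M - G/39 = -G/39 + G/M)
1/(-4774 + j(41, 10²)) = 1/(-4774 + (-1/39*41 + 41/(10²))) = 1/(-4774 + (-41/39 + 41/100)) = 1/(-4774 - 2501/3900) = 1/(-18621101/3900) = -3900/18621101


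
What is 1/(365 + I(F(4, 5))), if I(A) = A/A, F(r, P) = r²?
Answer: 1/366 ≈ 0.0027322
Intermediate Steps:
I(A) = 1
1/(365 + I(F(4, 5))) = 1/(365 + 1) = 1/366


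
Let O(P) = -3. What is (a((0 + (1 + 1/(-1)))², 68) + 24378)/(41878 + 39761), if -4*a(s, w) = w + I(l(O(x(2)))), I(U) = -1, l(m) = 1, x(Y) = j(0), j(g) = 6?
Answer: 97445/326556 ≈ 0.29840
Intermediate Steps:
x(Y) = 6
a(s, w) = ¼ - w/4 (a(s, w) = -(w - 1)/4 = -(-1 + w)/4 = ¼ - w/4)
(a((0 + (1 + 1/(-1)))², 68) + 24378)/(41878 + 39761) = ((¼ - ¼*68) + 24378)/(41878 + 39761) = ((¼ - 17) + 24378)/81639 = (-67/4 + 24378)*(1/81639) = (97445/4)*(1/81639) = 97445/326556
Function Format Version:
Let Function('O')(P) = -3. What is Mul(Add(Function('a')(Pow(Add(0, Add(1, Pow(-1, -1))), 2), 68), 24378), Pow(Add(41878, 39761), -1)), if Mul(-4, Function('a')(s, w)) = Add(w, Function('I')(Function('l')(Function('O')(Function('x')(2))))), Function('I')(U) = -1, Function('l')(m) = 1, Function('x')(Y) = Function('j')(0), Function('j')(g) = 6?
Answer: Rational(97445, 326556) ≈ 0.29840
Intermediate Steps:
Function('x')(Y) = 6
Function('a')(s, w) = Add(Rational(1, 4), Mul(Rational(-1, 4), w)) (Function('a')(s, w) = Mul(Rational(-1, 4), Add(w, -1)) = Mul(Rational(-1, 4), Add(-1, w)) = Add(Rational(1, 4), Mul(Rational(-1, 4), w)))
Mul(Add(Function('a')(Pow(Add(0, Add(1, Pow(-1, -1))), 2), 68), 24378), Pow(Add(41878, 39761), -1)) = Mul(Add(Add(Rational(1, 4), Mul(Rational(-1, 4), 68)), 24378), Pow(Add(41878, 39761), -1)) = Mul(Add(Add(Rational(1, 4), -17), 24378), Pow(81639, -1)) = Mul(Add(Rational(-67, 4), 24378), Rational(1, 81639)) = Mul(Rational(97445, 4), Rational(1, 81639)) = Rational(97445, 326556)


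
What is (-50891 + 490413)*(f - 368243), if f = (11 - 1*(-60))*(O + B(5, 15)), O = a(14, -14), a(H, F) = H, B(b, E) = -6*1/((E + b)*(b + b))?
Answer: -8070747557993/50 ≈ -1.6141e+11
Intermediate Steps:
B(b, E) = -3/(b*(E + b)) (B(b, E) = -6*1/(2*b*(E + b)) = -3/(b*(E + b)))
O = 14
f = 99187/100 (f = (11 - 1*(-60))*(14 - 3/(5*(15 + 5))) = (11 + 60)*(14 - 3*1/5/20) = 71*(14 - 3*1/5*1/20) = 71*(14 - 3/100) = 71*(1397/100) = 99187/100 ≈ 991.87)
(-50891 + 490413)*(f - 368243) = (-50891 + 490413)*(99187/100 - 368243) = 439522*(-36725113/100) = -8070747557993/50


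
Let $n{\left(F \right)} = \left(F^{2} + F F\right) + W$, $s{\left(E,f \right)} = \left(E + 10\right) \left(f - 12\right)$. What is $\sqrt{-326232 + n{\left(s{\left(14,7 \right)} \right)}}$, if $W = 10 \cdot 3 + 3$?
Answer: $i \sqrt{297399} \approx 545.34 i$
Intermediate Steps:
$s{\left(E,f \right)} = \left(-12 + f\right) \left(10 + E\right)$ ($s{\left(E,f \right)} = \left(10 + E\right) \left(-12 + f\right) = \left(-12 + f\right) \left(10 + E\right)$)
$W = 33$ ($W = 30 + 3 = 33$)
$n{\left(F \right)} = 33 + 2 F^{2}$ ($n{\left(F \right)} = \left(F^{2} + F F\right) + 33 = \left(F^{2} + F^{2}\right) + 33 = 2 F^{2} + 33 = 33 + 2 F^{2}$)
$\sqrt{-326232 + n{\left(s{\left(14,7 \right)} \right)}} = \sqrt{-326232 + \left(33 + 2 \left(-120 - 168 + 10 \cdot 7 + 14 \cdot 7\right)^{2}\right)} = \sqrt{-326232 + \left(33 + 2 \left(-120 - 168 + 70 + 98\right)^{2}\right)} = \sqrt{-326232 + \left(33 + 2 \left(-120\right)^{2}\right)} = \sqrt{-326232 + \left(33 + 2 \cdot 14400\right)} = \sqrt{-326232 + \left(33 + 28800\right)} = \sqrt{-326232 + 28833} = \sqrt{-297399} = i \sqrt{297399}$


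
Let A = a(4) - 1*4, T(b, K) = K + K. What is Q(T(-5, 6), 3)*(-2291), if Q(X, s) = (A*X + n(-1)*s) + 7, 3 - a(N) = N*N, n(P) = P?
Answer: 458200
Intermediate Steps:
a(N) = 3 - N² (a(N) = 3 - N*N = 3 - N²)
T(b, K) = 2*K
A = -17 (A = (3 - 1*4²) - 1*4 = (3 - 1*16) - 4 = (3 - 16) - 4 = -13 - 4 = -17)
Q(X, s) = 7 - s - 17*X (Q(X, s) = (-17*X - s) + 7 = (-s - 17*X) + 7 = 7 - s - 17*X)
Q(T(-5, 6), 3)*(-2291) = (7 - 1*3 - 34*6)*(-2291) = (7 - 3 - 17*12)*(-2291) = (7 - 3 - 204)*(-2291) = -200*(-2291) = 458200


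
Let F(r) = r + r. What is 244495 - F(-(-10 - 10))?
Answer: 244455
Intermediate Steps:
F(r) = 2*r
244495 - F(-(-10 - 10)) = 244495 - 2*(-(-10 - 10)) = 244495 - 2*(-1*(-20)) = 244495 - 2*20 = 244495 - 1*40 = 244495 - 40 = 244455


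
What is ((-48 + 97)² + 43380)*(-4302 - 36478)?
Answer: -1866949180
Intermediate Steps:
((-48 + 97)² + 43380)*(-4302 - 36478) = (49² + 43380)*(-40780) = (2401 + 43380)*(-40780) = 45781*(-40780) = -1866949180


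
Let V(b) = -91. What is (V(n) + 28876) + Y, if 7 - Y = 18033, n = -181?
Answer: 10759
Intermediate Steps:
Y = -18026 (Y = 7 - 1*18033 = 7 - 18033 = -18026)
(V(n) + 28876) + Y = (-91 + 28876) - 18026 = 28785 - 18026 = 10759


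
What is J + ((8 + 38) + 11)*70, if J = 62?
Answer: 4052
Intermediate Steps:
J + ((8 + 38) + 11)*70 = 62 + ((8 + 38) + 11)*70 = 62 + (46 + 11)*70 = 62 + 57*70 = 62 + 3990 = 4052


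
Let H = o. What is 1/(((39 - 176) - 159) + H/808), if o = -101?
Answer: -8/2369 ≈ -0.0033770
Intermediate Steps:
H = -101
1/(((39 - 176) - 159) + H/808) = 1/(((39 - 176) - 159) - 101/808) = 1/((-137 - 159) - 101*1/808) = 1/(-296 - ⅛) = 1/(-2369/8) = -8/2369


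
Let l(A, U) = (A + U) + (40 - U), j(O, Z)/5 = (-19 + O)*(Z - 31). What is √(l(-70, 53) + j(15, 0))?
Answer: √590 ≈ 24.290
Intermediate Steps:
j(O, Z) = 5*(-31 + Z)*(-19 + O) (j(O, Z) = 5*((-19 + O)*(Z - 31)) = 5*((-19 + O)*(-31 + Z)) = 5*((-31 + Z)*(-19 + O)) = 5*(-31 + Z)*(-19 + O))
l(A, U) = 40 + A
√(l(-70, 53) + j(15, 0)) = √((40 - 70) + (2945 - 155*15 - 95*0 + 5*15*0)) = √(-30 + (2945 - 2325 + 0 + 0)) = √(-30 + 620) = √590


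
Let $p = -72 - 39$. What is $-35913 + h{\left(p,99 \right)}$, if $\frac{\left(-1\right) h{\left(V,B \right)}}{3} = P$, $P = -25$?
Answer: $-35838$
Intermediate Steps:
$p = -111$
$h{\left(V,B \right)} = 75$ ($h{\left(V,B \right)} = \left(-3\right) \left(-25\right) = 75$)
$-35913 + h{\left(p,99 \right)} = -35913 + 75 = -35838$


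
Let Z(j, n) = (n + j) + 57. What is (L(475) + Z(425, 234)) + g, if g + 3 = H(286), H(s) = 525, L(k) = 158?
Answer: 1396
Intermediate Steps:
Z(j, n) = 57 + j + n (Z(j, n) = (j + n) + 57 = 57 + j + n)
g = 522 (g = -3 + 525 = 522)
(L(475) + Z(425, 234)) + g = (158 + (57 + 425 + 234)) + 522 = (158 + 716) + 522 = 874 + 522 = 1396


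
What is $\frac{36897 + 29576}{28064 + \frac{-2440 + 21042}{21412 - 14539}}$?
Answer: $\frac{456868929}{192902474} \approx 2.3684$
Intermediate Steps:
$\frac{36897 + 29576}{28064 + \frac{-2440 + 21042}{21412 - 14539}} = \frac{66473}{28064 + \frac{18602}{6873}} = \frac{66473}{\frac{192902474}{6873}} = 66473 \cdot \frac{6873}{192902474} = \frac{456868929}{192902474}$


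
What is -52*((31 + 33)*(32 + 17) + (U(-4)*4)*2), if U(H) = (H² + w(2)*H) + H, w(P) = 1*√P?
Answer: -168064 + 1664*√2 ≈ -1.6571e+5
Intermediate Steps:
w(P) = √P
U(H) = H + H² + H*√2 (U(H) = (H² + √2*H) + H = (H² + H*√2) + H = H + H² + H*√2)
-52*((31 + 33)*(32 + 17) + (U(-4)*4)*2) = -52*((31 + 33)*(32 + 17) + (-4*(1 - 4 + √2)*4)*2) = -52*(64*49 + (-4*(-3 + √2)*4)*2) = -52*(3136 + ((12 - 4*√2)*4)*2) = -52*(3136 + (48 - 16*√2)*2) = -52*(3136 + (96 - 32*√2)) = -52*(3232 - 32*√2) = -168064 + 1664*√2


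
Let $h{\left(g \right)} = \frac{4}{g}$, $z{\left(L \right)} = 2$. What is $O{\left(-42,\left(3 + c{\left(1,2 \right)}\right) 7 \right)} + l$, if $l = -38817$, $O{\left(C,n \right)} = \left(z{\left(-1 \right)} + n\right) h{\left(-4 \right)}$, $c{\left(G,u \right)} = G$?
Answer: $-38847$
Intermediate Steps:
$O{\left(C,n \right)} = -2 - n$ ($O{\left(C,n \right)} = \left(2 + n\right) \frac{4}{-4} = \left(2 + n\right) 4 \left(- \frac{1}{4}\right) = \left(2 + n\right) \left(-1\right) = -2 - n$)
$O{\left(-42,\left(3 + c{\left(1,2 \right)}\right) 7 \right)} + l = \left(-2 - \left(3 + 1\right) 7\right) - 38817 = \left(-2 - 4 \cdot 7\right) - 38817 = \left(-2 - 28\right) - 38817 = -30 - 38817 = -38847$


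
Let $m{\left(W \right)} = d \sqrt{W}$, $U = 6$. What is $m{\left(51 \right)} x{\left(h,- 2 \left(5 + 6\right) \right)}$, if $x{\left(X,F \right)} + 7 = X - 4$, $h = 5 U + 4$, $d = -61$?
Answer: $- 1403 \sqrt{51} \approx -10019.0$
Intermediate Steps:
$m{\left(W \right)} = - 61 \sqrt{W}$
$h = 34$ ($h = 5 \cdot 6 + 4 = 30 + 4 = 34$)
$x{\left(X,F \right)} = -11 + X$ ($x{\left(X,F \right)} = -7 + \left(X - 4\right) = -7 + \left(-4 + X\right) = -11 + X$)
$m{\left(51 \right)} x{\left(h,- 2 \left(5 + 6\right) \right)} = - 61 \sqrt{51} \left(-11 + 34\right) = - 61 \sqrt{51} \cdot 23 = - 1403 \sqrt{51}$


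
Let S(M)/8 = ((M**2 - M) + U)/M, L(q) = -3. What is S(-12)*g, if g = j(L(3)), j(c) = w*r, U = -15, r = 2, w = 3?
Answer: -564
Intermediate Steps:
S(M) = 8*(-15 + M**2 - M)/M (S(M) = 8*(((M**2 - M) - 15)/M) = 8*((-15 + M**2 - M)/M) = 8*(-15 + M**2 - M)/M)
j(c) = 6 (j(c) = 3*2 = 6)
g = 6
S(-12)*g = (-8 - 120/(-12) + 8*(-12))*6 = (-8 - 120*(-1/12) - 96)*6 = (-8 + 10 - 96)*6 = -94*6 = -564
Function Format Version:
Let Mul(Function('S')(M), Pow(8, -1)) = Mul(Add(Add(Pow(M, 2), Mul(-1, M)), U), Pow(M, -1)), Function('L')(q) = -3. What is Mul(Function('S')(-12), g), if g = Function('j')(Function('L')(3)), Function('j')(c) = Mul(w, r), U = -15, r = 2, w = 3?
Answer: -564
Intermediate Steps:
Function('S')(M) = Mul(8, Pow(M, -1), Add(-15, Pow(M, 2), Mul(-1, M))) (Function('S')(M) = Mul(8, Mul(Add(Add(Pow(M, 2), Mul(-1, M)), -15), Pow(M, -1))) = Mul(8, Mul(Add(-15, Pow(M, 2), Mul(-1, M)), Pow(M, -1))) = Mul(8, Mul(Pow(M, -1), Add(-15, Pow(M, 2), Mul(-1, M)))) = Mul(8, Pow(M, -1), Add(-15, Pow(M, 2), Mul(-1, M))))
Function('j')(c) = 6 (Function('j')(c) = Mul(3, 2) = 6)
g = 6
Mul(Function('S')(-12), g) = Mul(Add(-8, Mul(-120, Pow(-12, -1)), Mul(8, -12)), 6) = Mul(Add(-8, Mul(-120, Rational(-1, 12)), -96), 6) = Mul(Add(-8, 10, -96), 6) = Mul(-94, 6) = -564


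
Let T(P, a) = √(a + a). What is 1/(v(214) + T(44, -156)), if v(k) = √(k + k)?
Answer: 1/(2*(√107 + I*√78)) ≈ 0.027957 - 0.02387*I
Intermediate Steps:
T(P, a) = √2*√a (T(P, a) = √(2*a) = √2*√a)
v(k) = √2*√k (v(k) = √(2*k) = √2*√k)
1/(v(214) + T(44, -156)) = 1/(√2*√214 + √2*√(-156)) = 1/(2*√107 + √2*(2*I*√39)) = 1/(2*√107 + 2*I*√78)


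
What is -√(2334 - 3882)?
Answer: -6*I*√43 ≈ -39.345*I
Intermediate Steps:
-√(2334 - 3882) = -√(-1548) = -6*I*√43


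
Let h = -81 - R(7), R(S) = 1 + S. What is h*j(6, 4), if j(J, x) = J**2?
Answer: -3204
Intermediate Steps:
h = -89 (h = -81 - (1 + 7) = -81 - 1*8 = -81 - 8 = -89)
h*j(6, 4) = -89*6**2 = -89*36 = -3204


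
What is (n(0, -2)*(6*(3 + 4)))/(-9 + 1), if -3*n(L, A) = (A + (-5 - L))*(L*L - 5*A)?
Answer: -245/2 ≈ -122.50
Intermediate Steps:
n(L, A) = -(L² - 5*A)*(-5 + A - L)/3 (n(L, A) = -(A + (-5 - L))*(L*L - 5*A)/3 = -(-5 + A - L)*(L² - 5*A)/3 = -(L² - 5*A)*(-5 + A - L)/3)
(n(0, -2)*(6*(3 + 4)))/(-9 + 1) = ((-25/3*(-2) + (⅓)*0³ + (5/3)*(-2)² + (5/3)*0² - 5/3*(-2)*0 - ⅓*(-2)*0²)*(6*(3 + 4)))/(-9 + 1) = ((50/3 + (⅓)*0 + (5/3)*4 + (5/3)*0 + 0 - ⅓*(-2)*0)*(6*7))/(-8) = ((50/3 + 0 + 20/3 + 0 + 0 + 0)*42)*(-⅛) = ((70/3)*42)*(-⅛) = 980*(-⅛) = -245/2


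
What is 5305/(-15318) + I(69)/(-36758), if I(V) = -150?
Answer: -96351745/281529522 ≈ -0.34224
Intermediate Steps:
5305/(-15318) + I(69)/(-36758) = 5305/(-15318) - 150/(-36758) = 5305*(-1/15318) - 150*(-1/36758) = -5305/15318 + 75/18379 = -96351745/281529522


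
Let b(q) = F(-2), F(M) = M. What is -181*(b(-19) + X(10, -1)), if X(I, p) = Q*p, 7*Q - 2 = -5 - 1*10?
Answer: 181/7 ≈ 25.857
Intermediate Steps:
Q = -13/7 (Q = 2/7 + (-5 - 1*10)/7 = 2/7 + (-5 - 10)/7 = 2/7 + (⅐)*(-15) = 2/7 - 15/7 = -13/7 ≈ -1.8571)
b(q) = -2
X(I, p) = -13*p/7
-181*(b(-19) + X(10, -1)) = -181*(-2 - 13/7*(-1)) = -181*(-2 + 13/7) = -181*(-⅐) = 181/7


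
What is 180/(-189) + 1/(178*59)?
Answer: -210019/220542 ≈ -0.95229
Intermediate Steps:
180/(-189) + 1/(178*59) = 180*(-1/189) + (1/178)*(1/59) = -20/21 + 1/10502 = -210019/220542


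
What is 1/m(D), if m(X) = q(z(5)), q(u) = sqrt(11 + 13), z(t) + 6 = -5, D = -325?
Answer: sqrt(6)/12 ≈ 0.20412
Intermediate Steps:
z(t) = -11 (z(t) = -6 - 5 = -11)
q(u) = 2*sqrt(6) (q(u) = sqrt(24) = 2*sqrt(6))
m(X) = 2*sqrt(6)
1/m(D) = 1/(2*sqrt(6)) = sqrt(6)/12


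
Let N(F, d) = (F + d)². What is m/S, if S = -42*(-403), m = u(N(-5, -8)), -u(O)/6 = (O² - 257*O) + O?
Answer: 1131/217 ≈ 5.2120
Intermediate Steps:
u(O) = -6*O² + 1536*O (u(O) = -6*((O² - 257*O) + O) = -6*(O² - 256*O) = -6*O² + 1536*O)
m = 88218 (m = 6*(-5 - 8)²*(256 - (-5 - 8)²) = 6*(-13)²*(256 - 1*(-13)²) = 6*169*(256 - 1*169) = 6*169*(256 - 169) = 6*169*87 = 88218)
S = 16926
m/S = 88218/16926 = 88218*(1/16926) = 1131/217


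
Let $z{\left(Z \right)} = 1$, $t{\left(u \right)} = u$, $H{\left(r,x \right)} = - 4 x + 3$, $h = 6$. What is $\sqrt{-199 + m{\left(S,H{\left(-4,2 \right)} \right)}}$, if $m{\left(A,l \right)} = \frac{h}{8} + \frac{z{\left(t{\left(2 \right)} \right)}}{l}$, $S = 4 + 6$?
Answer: $\frac{63 i \sqrt{5}}{10} \approx 14.087 i$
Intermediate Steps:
$H{\left(r,x \right)} = 3 - 4 x$
$S = 10$
$m{\left(A,l \right)} = \frac{3}{4} + \frac{1}{l}$ ($m{\left(A,l \right)} = \frac{6}{8} + 1 \frac{1}{l} = 6 \cdot \frac{1}{8} + \frac{1}{l} = \frac{3}{4} + \frac{1}{l}$)
$\sqrt{-199 + m{\left(S,H{\left(-4,2 \right)} \right)}} = \sqrt{-199 + \left(\frac{3}{4} + \frac{1}{3 - 8}\right)} = \sqrt{-199 + \left(\frac{3}{4} + \frac{1}{-5}\right)} = \sqrt{-199 + \left(\frac{3}{4} - \frac{1}{5}\right)} = \sqrt{-199 + \frac{11}{20}} = \sqrt{- \frac{3969}{20}} = \frac{63 i \sqrt{5}}{10}$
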